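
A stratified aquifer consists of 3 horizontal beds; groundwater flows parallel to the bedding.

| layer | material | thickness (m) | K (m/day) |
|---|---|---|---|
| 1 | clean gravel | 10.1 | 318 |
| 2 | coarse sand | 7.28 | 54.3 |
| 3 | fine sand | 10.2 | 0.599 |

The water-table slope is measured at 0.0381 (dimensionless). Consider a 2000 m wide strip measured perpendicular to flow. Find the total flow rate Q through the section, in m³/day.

Flow is parallel to layering, so each bed carries its own Darcy discharge and the transmissivities add.
Σ(K_i·b_i) = 318×10.1 + 54.3×7.28 + 0.599×10.2 = 3613 m²/day.
Hydraulic gradient i = 0.0381.
Q = Σ(K_i·b_i) · W · i = 3613 × 2000 × 0.03810 = 2.753e+05 m³/day.

275000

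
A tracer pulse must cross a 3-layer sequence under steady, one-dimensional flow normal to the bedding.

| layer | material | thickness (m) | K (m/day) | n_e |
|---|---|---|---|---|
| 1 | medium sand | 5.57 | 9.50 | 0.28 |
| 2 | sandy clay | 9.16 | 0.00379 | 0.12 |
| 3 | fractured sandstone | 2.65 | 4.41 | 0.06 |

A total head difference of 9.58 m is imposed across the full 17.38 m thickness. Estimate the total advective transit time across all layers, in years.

With flow normal to the layers, continuity requires the same specific discharge q through every layer.
Σ(b_i/K_i) = 5.57/9.50 + 9.16/0.00379 + 2.65/4.41 = 2418 d.
q = Δh / Σ(b_i/K_i) = 9.58 / 2418 = 0.003962 m/day.
In each layer the seepage velocity is v_i = q/n_i, so the layer transit time is t_i = b_i·n_i / q:
  layer 1 (medium sand): t_1 = 5.57 × 0.28 / 0.003962 = 393.7 d
  layer 2 (sandy clay): t_2 = 9.16 × 0.12 / 0.003962 = 277.4 d
  layer 3 (fractured sandstone): t_3 = 2.65 × 0.06 / 0.003962 = 40.13 d
Total t = Σ t_i = 711.2 days = 1.947 years.

1.95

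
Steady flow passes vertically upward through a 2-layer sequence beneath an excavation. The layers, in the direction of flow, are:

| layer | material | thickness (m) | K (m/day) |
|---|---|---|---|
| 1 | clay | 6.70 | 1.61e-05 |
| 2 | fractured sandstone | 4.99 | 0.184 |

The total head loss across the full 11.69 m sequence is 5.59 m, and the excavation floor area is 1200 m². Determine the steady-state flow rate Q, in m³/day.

0.0161

Flow is perpendicular to layering, so the layers act in series and the equivalent K is the thickness-weighted harmonic mean.
Total thickness L = 6.70 + 4.99 = 11.69 m.
Σ(b_i/K_i) = 6.70/1.61e-05 + 4.99/0.184 = 4.162e+05 d.
K_eq = L / Σ(b_i/K_i) = 11.69 / 4.162e+05 = 2.809e-05 m/day.
Q = K_eq · A · (Δh/L) = 2.809e-05 × 1200 × (5.59/11.69) = 0.01612 m³/day.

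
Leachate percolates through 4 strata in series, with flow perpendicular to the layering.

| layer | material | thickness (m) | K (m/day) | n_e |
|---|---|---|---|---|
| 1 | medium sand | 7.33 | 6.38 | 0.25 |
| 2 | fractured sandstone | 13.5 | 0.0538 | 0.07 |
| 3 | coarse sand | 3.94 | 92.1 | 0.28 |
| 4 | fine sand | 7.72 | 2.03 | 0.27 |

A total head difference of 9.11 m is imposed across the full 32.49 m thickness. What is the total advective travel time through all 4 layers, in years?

With flow normal to the layers, continuity requires the same specific discharge q through every layer.
Σ(b_i/K_i) = 7.33/6.38 + 13.5/0.0538 + 3.94/92.1 + 7.72/2.03 = 255.9 d.
q = Δh / Σ(b_i/K_i) = 9.11 / 255.9 = 0.03560 m/day.
In each layer the seepage velocity is v_i = q/n_i, so the layer transit time is t_i = b_i·n_i / q:
  layer 1 (medium sand): t_1 = 7.33 × 0.25 / 0.03560 = 51.48 d
  layer 2 (fractured sandstone): t_2 = 13.5 × 0.07 / 0.03560 = 26.55 d
  layer 3 (coarse sand): t_3 = 3.94 × 0.28 / 0.03560 = 30.99 d
  layer 4 (fine sand): t_4 = 7.72 × 0.27 / 0.03560 = 58.56 d
Total t = Σ t_i = 167.6 days = 0.4588 years.

0.459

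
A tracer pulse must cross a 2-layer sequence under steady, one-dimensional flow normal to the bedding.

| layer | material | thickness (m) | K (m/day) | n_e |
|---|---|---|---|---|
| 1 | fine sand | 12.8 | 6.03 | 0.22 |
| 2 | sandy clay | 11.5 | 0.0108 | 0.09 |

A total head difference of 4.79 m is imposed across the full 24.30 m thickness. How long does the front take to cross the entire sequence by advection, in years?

2.35

With flow normal to the layers, continuity requires the same specific discharge q through every layer.
Σ(b_i/K_i) = 12.8/6.03 + 11.5/0.0108 = 1067 d.
q = Δh / Σ(b_i/K_i) = 4.79 / 1067 = 0.004489 m/day.
In each layer the seepage velocity is v_i = q/n_i, so the layer transit time is t_i = b_i·n_i / q:
  layer 1 (fine sand): t_1 = 12.8 × 0.22 / 0.004489 = 627.2 d
  layer 2 (sandy clay): t_2 = 11.5 × 0.09 / 0.004489 = 230.5 d
Total t = Σ t_i = 857.8 days = 2.348 years.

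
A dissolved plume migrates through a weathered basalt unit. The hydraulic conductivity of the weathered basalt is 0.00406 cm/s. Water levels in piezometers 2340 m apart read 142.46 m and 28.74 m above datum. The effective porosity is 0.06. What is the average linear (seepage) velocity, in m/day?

Convert K: 0.00406 cm/s × 864 = 3.508 m/day.
Hydraulic gradient i = (142.46 − 28.74) / 2340 = 113.72 / 2340 = 0.04860.
Darcy flux q = K · i = 3.508 × 0.04860 = 0.1705 m/day.
Seepage velocity v = q / n_e = 0.1705 / 0.06 = 2.841 m/day.

2.84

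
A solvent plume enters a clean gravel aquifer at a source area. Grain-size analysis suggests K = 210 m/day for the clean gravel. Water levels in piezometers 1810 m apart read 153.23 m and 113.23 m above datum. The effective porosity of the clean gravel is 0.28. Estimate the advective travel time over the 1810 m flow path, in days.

Hydraulic gradient i = (153.23 − 113.23) / 1810 = 40 / 1810 = 0.02210.
Darcy flux q = K · i = 210.0 × 0.02210 = 4.641 m/day.
Seepage velocity v = q / n_e = 4.641 / 0.28 = 16.57 m/day.
Travel time t = L / v = 1810 / 16.57 = 109.2 days.

109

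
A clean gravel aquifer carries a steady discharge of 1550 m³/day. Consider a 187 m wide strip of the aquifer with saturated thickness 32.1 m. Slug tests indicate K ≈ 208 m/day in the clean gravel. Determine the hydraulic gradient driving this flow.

Cross-sectional area A = 187 × 32.1 = 6003 m².
From Q = K·A·i, i = Q / (K·A) = 1550 / (208.0 × 6003) = 0.001241.

0.00124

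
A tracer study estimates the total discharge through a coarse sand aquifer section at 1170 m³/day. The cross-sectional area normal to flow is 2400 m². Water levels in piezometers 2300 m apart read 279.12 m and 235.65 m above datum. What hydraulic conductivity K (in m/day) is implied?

Hydraulic gradient i = (279.12 − 235.65) / 2300 = 43.47 / 2300 = 0.01890.
From Q = K·A·i, K = Q / (A·i) = 1170 / (2400 × 0.01890) = 25.79 m/day.

25.8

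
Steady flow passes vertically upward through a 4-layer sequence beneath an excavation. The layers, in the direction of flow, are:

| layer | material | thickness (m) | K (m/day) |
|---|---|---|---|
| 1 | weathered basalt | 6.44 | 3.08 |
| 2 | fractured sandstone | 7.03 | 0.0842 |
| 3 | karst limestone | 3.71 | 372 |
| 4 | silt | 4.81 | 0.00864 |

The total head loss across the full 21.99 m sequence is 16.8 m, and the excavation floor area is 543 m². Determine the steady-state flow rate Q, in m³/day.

Flow is perpendicular to layering, so the layers act in series and the equivalent K is the thickness-weighted harmonic mean.
Total thickness L = 6.44 + 7.03 + 3.71 + 4.81 = 21.99 m.
Σ(b_i/K_i) = 6.44/3.08 + 7.03/0.0842 + 3.71/372 + 4.81/0.00864 = 642.3 d.
K_eq = L / Σ(b_i/K_i) = 21.99 / 642.3 = 0.03424 m/day.
Q = K_eq · A · (Δh/L) = 0.03424 × 543 × (16.8/21.99) = 14.20 m³/day.

14.2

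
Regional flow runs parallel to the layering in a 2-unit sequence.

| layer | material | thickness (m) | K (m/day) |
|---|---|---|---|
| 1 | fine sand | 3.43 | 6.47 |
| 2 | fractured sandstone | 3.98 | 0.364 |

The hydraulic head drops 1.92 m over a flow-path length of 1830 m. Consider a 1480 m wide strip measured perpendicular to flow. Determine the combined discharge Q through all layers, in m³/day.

Flow is parallel to layering, so each bed carries its own Darcy discharge and the transmissivities add.
Σ(K_i·b_i) = 6.47×3.43 + 0.364×3.98 = 23.64 m²/day.
Hydraulic gradient i = Δh / L = 1.92 / 1830 = 0.001049.
Q = Σ(K_i·b_i) · W · i = 23.64 × 1480 × 0.001049 = 36.71 m³/day.

36.7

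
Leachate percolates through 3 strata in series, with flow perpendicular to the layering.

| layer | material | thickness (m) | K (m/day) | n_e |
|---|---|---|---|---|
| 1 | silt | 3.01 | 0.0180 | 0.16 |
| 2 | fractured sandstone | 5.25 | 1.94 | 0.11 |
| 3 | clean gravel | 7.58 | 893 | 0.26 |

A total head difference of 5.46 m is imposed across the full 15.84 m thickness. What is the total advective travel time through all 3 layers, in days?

94.3

With flow normal to the layers, continuity requires the same specific discharge q through every layer.
Σ(b_i/K_i) = 3.01/0.0180 + 5.25/1.94 + 7.58/893 = 169.9 d.
q = Δh / Σ(b_i/K_i) = 5.46 / 169.9 = 0.03213 m/day.
In each layer the seepage velocity is v_i = q/n_i, so the layer transit time is t_i = b_i·n_i / q:
  layer 1 (silt): t_1 = 3.01 × 0.16 / 0.03213 = 14.99 d
  layer 2 (fractured sandstone): t_2 = 5.25 × 0.11 / 0.03213 = 17.97 d
  layer 3 (clean gravel): t_3 = 7.58 × 0.26 / 0.03213 = 61.34 d
Total t = Σ t_i = 94.30 days.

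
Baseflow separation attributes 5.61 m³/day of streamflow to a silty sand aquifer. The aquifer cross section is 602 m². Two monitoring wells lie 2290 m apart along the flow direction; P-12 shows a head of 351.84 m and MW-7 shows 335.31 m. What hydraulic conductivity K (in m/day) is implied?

1.29

Hydraulic gradient i = (351.84 − 335.31) / 2290 = 16.53 / 2290 = 0.007218.
From Q = K·A·i, K = Q / (A·i) = 5.61 / (602.0 × 0.007218) = 1.291 m/day.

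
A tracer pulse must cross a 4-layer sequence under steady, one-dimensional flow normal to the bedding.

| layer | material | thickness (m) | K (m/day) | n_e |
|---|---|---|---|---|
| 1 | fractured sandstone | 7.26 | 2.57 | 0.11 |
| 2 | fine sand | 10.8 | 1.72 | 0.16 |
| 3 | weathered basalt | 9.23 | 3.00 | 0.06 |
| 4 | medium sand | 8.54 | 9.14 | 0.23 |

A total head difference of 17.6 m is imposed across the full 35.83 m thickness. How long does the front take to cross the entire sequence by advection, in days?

3.76

With flow normal to the layers, continuity requires the same specific discharge q through every layer.
Σ(b_i/K_i) = 7.26/2.57 + 10.8/1.72 + 9.23/3.00 + 8.54/9.14 = 13.11 d.
q = Δh / Σ(b_i/K_i) = 17.6 / 13.11 = 1.342 m/day.
In each layer the seepage velocity is v_i = q/n_i, so the layer transit time is t_i = b_i·n_i / q:
  layer 1 (fractured sandstone): t_1 = 7.26 × 0.11 / 1.342 = 0.5951 d
  layer 2 (fine sand): t_2 = 10.8 × 0.16 / 1.342 = 1.288 d
  layer 3 (weathered basalt): t_3 = 9.23 × 0.06 / 1.342 = 0.4127 d
  layer 4 (medium sand): t_4 = 8.54 × 0.23 / 1.342 = 1.464 d
Total t = Σ t_i = 3.759 days.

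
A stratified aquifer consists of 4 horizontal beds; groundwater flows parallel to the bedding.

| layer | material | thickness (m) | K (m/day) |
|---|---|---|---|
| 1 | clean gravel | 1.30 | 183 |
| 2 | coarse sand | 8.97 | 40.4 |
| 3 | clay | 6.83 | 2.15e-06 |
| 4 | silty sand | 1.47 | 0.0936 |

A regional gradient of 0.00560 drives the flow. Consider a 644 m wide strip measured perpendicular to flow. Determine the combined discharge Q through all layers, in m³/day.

2170

Flow is parallel to layering, so each bed carries its own Darcy discharge and the transmissivities add.
Σ(K_i·b_i) = 183×1.30 + 40.4×8.97 + 2.15e-06×6.83 + 0.0936×1.47 = 600.4 m²/day.
Hydraulic gradient i = 0.00560.
Q = Σ(K_i·b_i) · W · i = 600.4 × 644 × 0.005600 = 2165 m³/day.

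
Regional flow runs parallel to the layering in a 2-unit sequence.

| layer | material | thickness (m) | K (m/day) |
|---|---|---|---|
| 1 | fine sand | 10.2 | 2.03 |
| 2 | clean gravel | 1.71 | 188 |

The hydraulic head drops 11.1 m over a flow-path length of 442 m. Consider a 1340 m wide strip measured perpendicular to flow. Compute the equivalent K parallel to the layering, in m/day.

28.7

Flow is parallel to layering, so each bed carries its own Darcy discharge and the transmissivities add.
Σ(K_i·b_i) = 2.03×10.2 + 188×1.71 = 342.2 m²/day.
Total thickness b = 11.91 m, so K_eq = Σ(K_i·b_i)/b = 28.73 m/day.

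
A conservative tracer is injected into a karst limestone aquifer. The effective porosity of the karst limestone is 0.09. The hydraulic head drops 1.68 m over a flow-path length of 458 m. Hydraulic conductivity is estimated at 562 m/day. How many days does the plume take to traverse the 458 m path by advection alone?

Hydraulic gradient i = Δh / L = 1.68 / 458 = 0.003668.
Darcy flux q = K · i = 562.0 × 0.003668 = 2.061 m/day.
Seepage velocity v = q / n_e = 2.061 / 0.09 = 22.91 m/day.
Travel time t = L / v = 458 / 22.91 = 20.00 days.

20.0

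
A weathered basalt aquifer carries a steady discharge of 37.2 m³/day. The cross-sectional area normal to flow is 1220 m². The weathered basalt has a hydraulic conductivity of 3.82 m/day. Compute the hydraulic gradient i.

0.00798

From Q = K·A·i, i = Q / (K·A) = 37.2 / (3.820 × 1220) = 0.007982.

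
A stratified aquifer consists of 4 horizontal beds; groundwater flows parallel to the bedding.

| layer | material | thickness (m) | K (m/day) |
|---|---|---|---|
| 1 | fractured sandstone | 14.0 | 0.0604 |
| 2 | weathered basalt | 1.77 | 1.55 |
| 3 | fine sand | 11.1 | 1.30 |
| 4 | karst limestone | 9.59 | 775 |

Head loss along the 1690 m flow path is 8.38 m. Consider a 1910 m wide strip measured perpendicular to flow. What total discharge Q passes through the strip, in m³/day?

70600

Flow is parallel to layering, so each bed carries its own Darcy discharge and the transmissivities add.
Σ(K_i·b_i) = 0.0604×14.0 + 1.55×1.77 + 1.30×11.1 + 775×9.59 = 7450 m²/day.
Hydraulic gradient i = Δh / L = 8.38 / 1690 = 0.004959.
Q = Σ(K_i·b_i) · W · i = 7450 × 1910 × 0.004959 = 70561 m³/day.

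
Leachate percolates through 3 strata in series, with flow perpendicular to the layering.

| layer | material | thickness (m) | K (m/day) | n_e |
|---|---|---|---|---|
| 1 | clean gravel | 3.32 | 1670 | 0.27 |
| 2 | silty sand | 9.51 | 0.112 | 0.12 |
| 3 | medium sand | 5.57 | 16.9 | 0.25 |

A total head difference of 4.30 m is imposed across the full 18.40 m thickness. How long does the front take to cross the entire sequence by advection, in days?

With flow normal to the layers, continuity requires the same specific discharge q through every layer.
Σ(b_i/K_i) = 3.32/1670 + 9.51/0.112 + 5.57/16.9 = 85.24 d.
q = Δh / Σ(b_i/K_i) = 4.30 / 85.24 = 0.05044 m/day.
In each layer the seepage velocity is v_i = q/n_i, so the layer transit time is t_i = b_i·n_i / q:
  layer 1 (clean gravel): t_1 = 3.32 × 0.27 / 0.05044 = 17.77 d
  layer 2 (silty sand): t_2 = 9.51 × 0.12 / 0.05044 = 22.62 d
  layer 3 (medium sand): t_3 = 5.57 × 0.25 / 0.05044 = 27.60 d
Total t = Σ t_i = 68.00 days.

68.0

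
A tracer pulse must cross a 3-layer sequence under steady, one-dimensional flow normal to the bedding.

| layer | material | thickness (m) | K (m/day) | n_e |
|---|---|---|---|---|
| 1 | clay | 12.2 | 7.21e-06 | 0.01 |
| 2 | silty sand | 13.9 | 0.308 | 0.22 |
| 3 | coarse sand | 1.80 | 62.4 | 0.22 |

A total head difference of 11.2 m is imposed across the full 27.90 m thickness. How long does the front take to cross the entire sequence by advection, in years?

1480

With flow normal to the layers, continuity requires the same specific discharge q through every layer.
Σ(b_i/K_i) = 12.2/7.21e-06 + 13.9/0.308 + 1.80/62.4 = 1.692e+06 d.
q = Δh / Σ(b_i/K_i) = 11.2 / 1.692e+06 = 6.619e-06 m/day.
In each layer the seepage velocity is v_i = q/n_i, so the layer transit time is t_i = b_i·n_i / q:
  layer 1 (clay): t_1 = 12.2 × 0.01 / 6.619e-06 = 18432 d
  layer 2 (silty sand): t_2 = 13.9 × 0.22 / 6.619e-06 = 4.620e+05 d
  layer 3 (coarse sand): t_3 = 1.80 × 0.22 / 6.619e-06 = 59829 d
Total t = Σ t_i = 5.403e+05 days = 1479 years.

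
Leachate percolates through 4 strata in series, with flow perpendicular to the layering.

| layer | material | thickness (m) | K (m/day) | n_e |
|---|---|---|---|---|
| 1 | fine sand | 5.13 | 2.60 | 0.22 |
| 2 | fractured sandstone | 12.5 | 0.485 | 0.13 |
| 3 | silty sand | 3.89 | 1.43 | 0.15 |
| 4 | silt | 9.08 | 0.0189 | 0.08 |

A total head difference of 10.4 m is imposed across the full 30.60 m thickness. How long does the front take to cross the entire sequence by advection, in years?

0.547

With flow normal to the layers, continuity requires the same specific discharge q through every layer.
Σ(b_i/K_i) = 5.13/2.60 + 12.5/0.485 + 3.89/1.43 + 9.08/0.0189 = 510.9 d.
q = Δh / Σ(b_i/K_i) = 10.4 / 510.9 = 0.02036 m/day.
In each layer the seepage velocity is v_i = q/n_i, so the layer transit time is t_i = b_i·n_i / q:
  layer 1 (fine sand): t_1 = 5.13 × 0.22 / 0.02036 = 55.44 d
  layer 2 (fractured sandstone): t_2 = 12.5 × 0.13 / 0.02036 = 79.83 d
  layer 3 (silty sand): t_3 = 3.89 × 0.15 / 0.02036 = 28.66 d
  layer 4 (silt): t_4 = 9.08 × 0.08 / 0.02036 = 35.68 d
Total t = Σ t_i = 199.6 days = 0.5465 years.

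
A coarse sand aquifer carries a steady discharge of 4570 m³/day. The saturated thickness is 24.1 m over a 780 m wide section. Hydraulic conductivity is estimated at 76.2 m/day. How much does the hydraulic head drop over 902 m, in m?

Cross-sectional area A = 780 × 24.1 = 18798 m².
From Q = K·A·i, i = Q / (K·A) = 4570 / (76.20 × 18798) = 0.003190.
Head loss Δh = i · L = 0.003190 × 902 = 2.878 m.

2.88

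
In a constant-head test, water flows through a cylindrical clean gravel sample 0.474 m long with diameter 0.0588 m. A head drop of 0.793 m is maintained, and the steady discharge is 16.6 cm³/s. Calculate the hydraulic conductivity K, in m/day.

316

Cross-sectional area A = π·(d/2)² = π × (0.0588/2)² = 0.002715 m².
Convert discharge: 16.6 cm³/s = 1.660e-05 m³/s.
Darcy's law rearranged: K = Q·L / (A·Δh) = 1.660e-05 × 0.474 / (0.002715 × 0.793) = 0.003654 m/s = 315.7 m/day.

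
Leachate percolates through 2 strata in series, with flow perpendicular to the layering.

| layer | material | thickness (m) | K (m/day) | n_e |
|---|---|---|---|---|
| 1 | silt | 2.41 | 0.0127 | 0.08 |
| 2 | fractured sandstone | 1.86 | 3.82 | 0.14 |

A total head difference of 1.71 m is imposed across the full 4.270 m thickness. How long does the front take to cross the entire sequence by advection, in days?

50.4

With flow normal to the layers, continuity requires the same specific discharge q through every layer.
Σ(b_i/K_i) = 2.41/0.0127 + 1.86/3.82 = 190.3 d.
q = Δh / Σ(b_i/K_i) = 1.71 / 190.3 = 0.008988 m/day.
In each layer the seepage velocity is v_i = q/n_i, so the layer transit time is t_i = b_i·n_i / q:
  layer 1 (silt): t_1 = 2.41 × 0.08 / 0.008988 = 21.45 d
  layer 2 (fractured sandstone): t_2 = 1.86 × 0.14 / 0.008988 = 28.97 d
Total t = Σ t_i = 50.42 days.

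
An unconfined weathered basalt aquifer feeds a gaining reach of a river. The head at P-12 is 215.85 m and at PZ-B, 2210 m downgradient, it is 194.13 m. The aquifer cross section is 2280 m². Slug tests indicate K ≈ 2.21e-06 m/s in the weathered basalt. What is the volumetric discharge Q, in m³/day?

Convert K: 2.21e-06 m/s × 86400 = 0.1909 m/day.
Hydraulic gradient i = (215.85 − 194.13) / 2210 = 21.72 / 2210 = 0.009828.
Darcy's law: Q = K · A · i = 0.1909 × 2280 × 0.009828 = 4.279 m³/day.

4.28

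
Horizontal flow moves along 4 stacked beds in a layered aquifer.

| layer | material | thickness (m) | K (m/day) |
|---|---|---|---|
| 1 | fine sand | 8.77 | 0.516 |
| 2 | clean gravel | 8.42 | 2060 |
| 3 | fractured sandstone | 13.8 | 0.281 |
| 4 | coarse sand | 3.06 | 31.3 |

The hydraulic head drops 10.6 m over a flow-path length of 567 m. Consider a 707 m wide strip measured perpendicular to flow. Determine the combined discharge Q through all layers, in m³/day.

231000

Flow is parallel to layering, so each bed carries its own Darcy discharge and the transmissivities add.
Σ(K_i·b_i) = 0.516×8.77 + 2060×8.42 + 0.281×13.8 + 31.3×3.06 = 17449 m²/day.
Hydraulic gradient i = Δh / L = 10.6 / 567 = 0.01869.
Q = Σ(K_i·b_i) · W · i = 17449 × 707 × 0.01869 = 2.306e+05 m³/day.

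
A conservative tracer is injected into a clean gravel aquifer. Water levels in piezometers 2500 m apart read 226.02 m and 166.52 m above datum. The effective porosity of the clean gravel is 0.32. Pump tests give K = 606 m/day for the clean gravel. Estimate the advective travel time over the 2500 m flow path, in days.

55.5

Hydraulic gradient i = (226.02 − 166.52) / 2500 = 59.5 / 2500 = 0.02380.
Darcy flux q = K · i = 606.0 × 0.02380 = 14.42 m/day.
Seepage velocity v = q / n_e = 14.42 / 0.32 = 45.07 m/day.
Travel time t = L / v = 2500 / 45.07 = 55.47 days.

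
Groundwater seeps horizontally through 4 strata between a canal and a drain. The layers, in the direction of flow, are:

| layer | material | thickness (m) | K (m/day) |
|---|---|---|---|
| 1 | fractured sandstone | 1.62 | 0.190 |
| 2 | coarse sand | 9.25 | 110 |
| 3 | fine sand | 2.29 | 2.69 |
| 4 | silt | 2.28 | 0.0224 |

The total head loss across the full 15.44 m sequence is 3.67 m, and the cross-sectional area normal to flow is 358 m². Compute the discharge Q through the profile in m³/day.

11.8

Flow is perpendicular to layering, so the layers act in series and the equivalent K is the thickness-weighted harmonic mean.
Total thickness L = 1.62 + 9.25 + 2.29 + 2.28 = 15.44 m.
Σ(b_i/K_i) = 1.62/0.190 + 9.25/110 + 2.29/2.69 + 2.28/0.0224 = 111.2 d.
K_eq = L / Σ(b_i/K_i) = 15.44 / 111.2 = 0.1388 m/day.
Q = K_eq · A · (Δh/L) = 0.1388 × 358 × (3.67/15.44) = 11.81 m³/day.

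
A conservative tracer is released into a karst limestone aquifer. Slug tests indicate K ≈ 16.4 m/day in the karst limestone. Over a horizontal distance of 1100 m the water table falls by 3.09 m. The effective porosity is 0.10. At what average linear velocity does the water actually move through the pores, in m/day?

0.461

Hydraulic gradient i = Δh / L = 3.09 / 1100 = 0.002809.
Darcy flux q = K · i = 16.40 × 0.002809 = 0.04607 m/day.
Seepage velocity v = q / n_e = 0.04607 / 0.10 = 0.4607 m/day.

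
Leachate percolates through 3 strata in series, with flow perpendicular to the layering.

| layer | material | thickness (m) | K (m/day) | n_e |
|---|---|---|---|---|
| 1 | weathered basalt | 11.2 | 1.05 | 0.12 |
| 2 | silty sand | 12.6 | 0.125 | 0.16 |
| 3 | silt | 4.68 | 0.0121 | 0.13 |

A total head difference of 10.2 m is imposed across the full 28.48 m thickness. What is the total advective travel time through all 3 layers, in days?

194

With flow normal to the layers, continuity requires the same specific discharge q through every layer.
Σ(b_i/K_i) = 11.2/1.05 + 12.6/0.125 + 4.68/0.0121 = 498.2 d.
q = Δh / Σ(b_i/K_i) = 10.2 / 498.2 = 0.02047 m/day.
In each layer the seepage velocity is v_i = q/n_i, so the layer transit time is t_i = b_i·n_i / q:
  layer 1 (weathered basalt): t_1 = 11.2 × 0.12 / 0.02047 = 65.65 d
  layer 2 (silty sand): t_2 = 12.6 × 0.16 / 0.02047 = 98.48 d
  layer 3 (silt): t_3 = 4.68 × 0.13 / 0.02047 = 29.72 d
Total t = Σ t_i = 193.8 days.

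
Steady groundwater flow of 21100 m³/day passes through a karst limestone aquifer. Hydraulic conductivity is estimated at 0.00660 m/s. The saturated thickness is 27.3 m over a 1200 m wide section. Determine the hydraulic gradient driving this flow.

0.00113

Convert K: 0.00660 m/s × 86400 = 570.2 m/day.
Cross-sectional area A = 1200 × 27.3 = 32760 m².
From Q = K·A·i, i = Q / (K·A) = 21100 / (570.2 × 32760) = 0.001129.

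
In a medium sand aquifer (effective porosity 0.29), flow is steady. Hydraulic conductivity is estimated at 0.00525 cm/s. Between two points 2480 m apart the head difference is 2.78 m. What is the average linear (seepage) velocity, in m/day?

0.0175

Convert K: 0.00525 cm/s × 864 = 4.536 m/day.
Hydraulic gradient i = Δh / L = 2.78 / 2480 = 0.001121.
Darcy flux q = K · i = 4.536 × 0.001121 = 0.005085 m/day.
Seepage velocity v = q / n_e = 0.005085 / 0.29 = 0.01753 m/day.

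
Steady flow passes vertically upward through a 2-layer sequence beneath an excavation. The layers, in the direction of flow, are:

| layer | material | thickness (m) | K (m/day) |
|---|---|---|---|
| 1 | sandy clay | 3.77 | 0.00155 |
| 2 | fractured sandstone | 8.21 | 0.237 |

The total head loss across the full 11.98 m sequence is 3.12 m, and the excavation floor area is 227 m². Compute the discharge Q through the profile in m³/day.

0.287

Flow is perpendicular to layering, so the layers act in series and the equivalent K is the thickness-weighted harmonic mean.
Total thickness L = 3.77 + 8.21 = 11.98 m.
Σ(b_i/K_i) = 3.77/0.00155 + 8.21/0.237 = 2467 d.
K_eq = L / Σ(b_i/K_i) = 11.98 / 2467 = 0.004856 m/day.
Q = K_eq · A · (Δh/L) = 0.004856 × 227 × (3.12/11.98) = 0.2871 m³/day.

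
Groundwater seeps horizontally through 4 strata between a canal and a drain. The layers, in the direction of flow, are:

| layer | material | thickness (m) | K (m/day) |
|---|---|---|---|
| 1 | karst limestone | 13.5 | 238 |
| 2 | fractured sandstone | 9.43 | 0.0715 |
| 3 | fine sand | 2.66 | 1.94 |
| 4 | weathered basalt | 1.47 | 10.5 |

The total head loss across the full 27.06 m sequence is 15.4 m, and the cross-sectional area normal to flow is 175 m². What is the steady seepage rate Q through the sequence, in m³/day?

Flow is perpendicular to layering, so the layers act in series and the equivalent K is the thickness-weighted harmonic mean.
Total thickness L = 13.5 + 9.43 + 2.66 + 1.47 = 27.06 m.
Σ(b_i/K_i) = 13.5/238 + 9.43/0.0715 + 2.66/1.94 + 1.47/10.5 = 133.5 d.
K_eq = L / Σ(b_i/K_i) = 27.06 / 133.5 = 0.2028 m/day.
Q = K_eq · A · (Δh/L) = 0.2028 × 175 × (15.4/27.06) = 20.19 m³/day.

20.2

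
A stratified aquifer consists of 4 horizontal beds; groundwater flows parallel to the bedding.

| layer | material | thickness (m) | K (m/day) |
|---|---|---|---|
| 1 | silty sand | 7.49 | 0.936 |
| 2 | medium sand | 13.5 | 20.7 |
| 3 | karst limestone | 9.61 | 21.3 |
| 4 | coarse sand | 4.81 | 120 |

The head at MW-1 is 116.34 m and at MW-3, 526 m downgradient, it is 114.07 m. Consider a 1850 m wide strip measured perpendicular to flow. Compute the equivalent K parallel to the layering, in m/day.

Flow is parallel to layering, so each bed carries its own Darcy discharge and the transmissivities add.
Σ(K_i·b_i) = 0.936×7.49 + 20.7×13.5 + 21.3×9.61 + 120×4.81 = 1068 m²/day.
Total thickness b = 35.41 m, so K_eq = Σ(K_i·b_i)/b = 30.17 m/day.

30.2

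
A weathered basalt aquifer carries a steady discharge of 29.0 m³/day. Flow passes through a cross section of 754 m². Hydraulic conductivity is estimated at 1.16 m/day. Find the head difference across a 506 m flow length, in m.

16.8

From Q = K·A·i, i = Q / (K·A) = 29.0 / (1.160 × 754.0) = 0.03316.
Head loss Δh = i · L = 0.03316 × 506 = 16.78 m.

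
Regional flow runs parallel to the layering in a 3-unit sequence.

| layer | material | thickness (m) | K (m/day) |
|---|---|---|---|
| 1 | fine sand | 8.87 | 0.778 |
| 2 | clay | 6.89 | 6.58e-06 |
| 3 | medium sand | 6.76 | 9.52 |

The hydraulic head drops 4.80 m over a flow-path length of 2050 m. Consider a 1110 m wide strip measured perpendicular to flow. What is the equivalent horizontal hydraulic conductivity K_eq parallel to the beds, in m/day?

Flow is parallel to layering, so each bed carries its own Darcy discharge and the transmissivities add.
Σ(K_i·b_i) = 0.778×8.87 + 6.58e-06×6.89 + 9.52×6.76 = 71.26 m²/day.
Total thickness b = 22.52 m, so K_eq = Σ(K_i·b_i)/b = 3.164 m/day.

3.16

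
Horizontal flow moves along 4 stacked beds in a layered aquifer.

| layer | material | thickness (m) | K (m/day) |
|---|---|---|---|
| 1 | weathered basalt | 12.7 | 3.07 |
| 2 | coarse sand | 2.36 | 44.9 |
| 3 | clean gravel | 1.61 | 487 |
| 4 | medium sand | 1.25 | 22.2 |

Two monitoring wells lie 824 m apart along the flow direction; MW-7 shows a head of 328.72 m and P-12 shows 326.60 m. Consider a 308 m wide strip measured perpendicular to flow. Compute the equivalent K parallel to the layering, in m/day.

53.4

Flow is parallel to layering, so each bed carries its own Darcy discharge and the transmissivities add.
Σ(K_i·b_i) = 3.07×12.7 + 44.9×2.36 + 487×1.61 + 22.2×1.25 = 956.8 m²/day.
Total thickness b = 17.92 m, so K_eq = Σ(K_i·b_i)/b = 53.39 m/day.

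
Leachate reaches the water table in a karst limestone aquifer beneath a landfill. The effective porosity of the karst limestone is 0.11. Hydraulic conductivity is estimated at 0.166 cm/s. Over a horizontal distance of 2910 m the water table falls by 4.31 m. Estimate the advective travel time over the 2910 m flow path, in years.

Convert K: 0.166 cm/s × 864 = 143.4 m/day.
Hydraulic gradient i = Δh / L = 4.31 / 2910 = 0.001481.
Darcy flux q = K · i = 143.4 × 0.001481 = 0.2124 m/day.
Seepage velocity v = q / n_e = 0.2124 / 0.11 = 1.931 m/day.
Travel time t = L / v = 2910 / 1.931 = 1507 days = 4.126 years.

4.13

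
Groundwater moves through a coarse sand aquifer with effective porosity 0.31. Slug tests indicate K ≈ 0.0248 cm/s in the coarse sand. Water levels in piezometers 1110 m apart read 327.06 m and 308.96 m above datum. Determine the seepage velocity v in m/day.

Convert K: 0.0248 cm/s × 864 = 21.43 m/day.
Hydraulic gradient i = (327.06 − 308.96) / 1110 = 18.1 / 1110 = 0.01631.
Darcy flux q = K · i = 21.43 × 0.01631 = 0.3494 m/day.
Seepage velocity v = q / n_e = 0.3494 / 0.31 = 1.127 m/day.

1.13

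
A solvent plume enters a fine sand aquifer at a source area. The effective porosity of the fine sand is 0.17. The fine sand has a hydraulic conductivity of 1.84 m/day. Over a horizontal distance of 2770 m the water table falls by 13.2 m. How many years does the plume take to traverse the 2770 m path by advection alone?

Hydraulic gradient i = Δh / L = 13.2 / 2770 = 0.004765.
Darcy flux q = K · i = 1.840 × 0.004765 = 0.008768 m/day.
Seepage velocity v = q / n_e = 0.008768 / 0.17 = 0.05158 m/day.
Travel time t = L / v = 2770 / 0.05158 = 53705 days = 147.0 years.

147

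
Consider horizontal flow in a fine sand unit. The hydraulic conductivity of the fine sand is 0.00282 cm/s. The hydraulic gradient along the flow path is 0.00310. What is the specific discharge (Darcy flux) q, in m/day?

Convert K: 0.00282 cm/s × 864 = 2.436 m/day.
Hydraulic gradient i = 0.00310.
Specific discharge q = K · i = 2.436 × 0.003100 = 0.007553 m/day.

0.00755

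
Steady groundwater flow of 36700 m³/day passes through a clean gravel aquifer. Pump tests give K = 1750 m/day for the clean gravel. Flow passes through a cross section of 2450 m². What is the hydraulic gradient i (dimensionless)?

0.00856

From Q = K·A·i, i = Q / (K·A) = 36700 / (1750 × 2450) = 0.008560.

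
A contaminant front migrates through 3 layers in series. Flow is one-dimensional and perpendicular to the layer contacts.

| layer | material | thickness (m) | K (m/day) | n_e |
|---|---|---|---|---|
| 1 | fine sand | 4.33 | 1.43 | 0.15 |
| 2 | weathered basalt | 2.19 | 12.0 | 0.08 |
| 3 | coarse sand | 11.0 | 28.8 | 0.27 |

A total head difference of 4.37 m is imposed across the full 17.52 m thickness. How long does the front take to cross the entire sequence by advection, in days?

3.12

With flow normal to the layers, continuity requires the same specific discharge q through every layer.
Σ(b_i/K_i) = 4.33/1.43 + 2.19/12.0 + 11.0/28.8 = 3.592 d.
q = Δh / Σ(b_i/K_i) = 4.37 / 3.592 = 1.216 m/day.
In each layer the seepage velocity is v_i = q/n_i, so the layer transit time is t_i = b_i·n_i / q:
  layer 1 (fine sand): t_1 = 4.33 × 0.15 / 1.216 = 0.5339 d
  layer 2 (weathered basalt): t_2 = 2.19 × 0.08 / 1.216 = 0.1440 d
  layer 3 (coarse sand): t_3 = 11.0 × 0.27 / 1.216 = 2.442 d
Total t = Σ t_i = 3.119 days.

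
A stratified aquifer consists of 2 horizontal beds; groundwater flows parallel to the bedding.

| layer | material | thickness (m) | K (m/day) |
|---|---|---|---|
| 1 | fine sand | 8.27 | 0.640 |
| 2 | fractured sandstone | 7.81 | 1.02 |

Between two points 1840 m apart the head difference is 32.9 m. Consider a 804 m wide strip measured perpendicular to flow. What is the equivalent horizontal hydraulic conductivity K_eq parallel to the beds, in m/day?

Flow is parallel to layering, so each bed carries its own Darcy discharge and the transmissivities add.
Σ(K_i·b_i) = 0.640×8.27 + 1.02×7.81 = 13.26 m²/day.
Total thickness b = 16.08 m, so K_eq = Σ(K_i·b_i)/b = 0.8246 m/day.

0.825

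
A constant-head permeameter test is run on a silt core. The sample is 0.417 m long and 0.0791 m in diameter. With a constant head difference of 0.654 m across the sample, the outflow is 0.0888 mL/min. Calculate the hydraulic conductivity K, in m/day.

0.0166

Cross-sectional area A = π·(d/2)² = π × (0.0791/2)² = 0.004914 m².
Convert discharge: 0.0888 mL/min = 1.480e-09 m³/s.
Darcy's law rearranged: K = Q·L / (A·Δh) = 1.480e-09 × 0.417 / (0.004914 × 0.654) = 1.920e-07 m/s = 0.01659 m/day.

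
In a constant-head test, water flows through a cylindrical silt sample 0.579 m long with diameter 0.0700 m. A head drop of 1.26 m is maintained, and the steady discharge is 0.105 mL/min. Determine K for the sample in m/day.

0.0181

Cross-sectional area A = π·(d/2)² = π × (0.0700/2)² = 0.003848 m².
Convert discharge: 0.105 mL/min = 1.750e-09 m³/s.
Darcy's law rearranged: K = Q·L / (A·Δh) = 1.750e-09 × 0.579 / (0.003848 × 1.26) = 2.090e-07 m/s = 0.01805 m/day.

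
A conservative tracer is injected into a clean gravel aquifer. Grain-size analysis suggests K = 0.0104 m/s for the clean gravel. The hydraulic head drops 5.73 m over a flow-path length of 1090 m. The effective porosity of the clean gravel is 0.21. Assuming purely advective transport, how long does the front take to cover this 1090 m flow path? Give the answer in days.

Convert K: 0.0104 m/s × 86400 = 898.6 m/day.
Hydraulic gradient i = Δh / L = 5.73 / 1090 = 0.005257.
Darcy flux q = K · i = 898.6 × 0.005257 = 4.724 m/day.
Seepage velocity v = q / n_e = 4.724 / 0.21 = 22.49 m/day.
Travel time t = L / v = 1090 / 22.49 = 48.46 days.

48.5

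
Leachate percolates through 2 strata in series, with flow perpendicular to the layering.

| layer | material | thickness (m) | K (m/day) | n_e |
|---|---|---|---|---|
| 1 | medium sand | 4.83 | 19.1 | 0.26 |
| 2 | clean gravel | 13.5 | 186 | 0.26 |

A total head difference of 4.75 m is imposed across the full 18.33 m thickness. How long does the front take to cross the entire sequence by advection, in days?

0.327

With flow normal to the layers, continuity requires the same specific discharge q through every layer.
Σ(b_i/K_i) = 4.83/19.1 + 13.5/186 = 0.3255 d.
q = Δh / Σ(b_i/K_i) = 4.75 / 0.3255 = 14.59 m/day.
In each layer the seepage velocity is v_i = q/n_i, so the layer transit time is t_i = b_i·n_i / q:
  layer 1 (medium sand): t_1 = 4.83 × 0.26 / 14.59 = 0.08604 d
  layer 2 (clean gravel): t_2 = 13.5 × 0.26 / 14.59 = 0.2405 d
Total t = Σ t_i = 0.3265 days.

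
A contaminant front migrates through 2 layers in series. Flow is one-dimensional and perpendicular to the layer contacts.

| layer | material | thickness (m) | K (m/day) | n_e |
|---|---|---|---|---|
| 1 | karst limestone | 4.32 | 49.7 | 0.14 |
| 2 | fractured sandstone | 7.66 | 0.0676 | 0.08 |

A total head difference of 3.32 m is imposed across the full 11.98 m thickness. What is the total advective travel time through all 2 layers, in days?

With flow normal to the layers, continuity requires the same specific discharge q through every layer.
Σ(b_i/K_i) = 4.32/49.7 + 7.66/0.0676 = 113.4 d.
q = Δh / Σ(b_i/K_i) = 3.32 / 113.4 = 0.02928 m/day.
In each layer the seepage velocity is v_i = q/n_i, so the layer transit time is t_i = b_i·n_i / q:
  layer 1 (karst limestone): t_1 = 4.32 × 0.14 / 0.02928 = 20.66 d
  layer 2 (fractured sandstone): t_2 = 7.66 × 0.08 / 0.02928 = 20.93 d
Total t = Σ t_i = 41.59 days.

41.6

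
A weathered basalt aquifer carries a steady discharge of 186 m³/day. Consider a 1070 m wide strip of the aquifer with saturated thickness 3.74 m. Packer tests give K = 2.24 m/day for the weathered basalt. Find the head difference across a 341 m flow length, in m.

7.08

Cross-sectional area A = 1070 × 3.74 = 4002 m².
From Q = K·A·i, i = Q / (K·A) = 186 / (2.240 × 4002) = 0.02075.
Head loss Δh = i · L = 0.02075 × 341 = 7.076 m.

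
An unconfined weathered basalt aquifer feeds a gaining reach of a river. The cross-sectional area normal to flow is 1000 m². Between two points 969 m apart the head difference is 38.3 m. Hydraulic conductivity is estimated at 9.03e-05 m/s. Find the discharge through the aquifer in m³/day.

308

Convert K: 9.03e-05 m/s × 86400 = 7.802 m/day.
Hydraulic gradient i = Δh / L = 38.3 / 969 = 0.03953.
Darcy's law: Q = K · A · i = 7.802 × 1000 × 0.03953 = 308.4 m³/day.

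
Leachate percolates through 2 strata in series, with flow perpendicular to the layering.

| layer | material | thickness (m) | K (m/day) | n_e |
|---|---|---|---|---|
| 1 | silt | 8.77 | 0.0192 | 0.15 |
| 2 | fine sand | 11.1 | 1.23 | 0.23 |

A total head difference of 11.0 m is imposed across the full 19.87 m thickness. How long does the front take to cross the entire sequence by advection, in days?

With flow normal to the layers, continuity requires the same specific discharge q through every layer.
Σ(b_i/K_i) = 8.77/0.0192 + 11.1/1.23 = 465.8 d.
q = Δh / Σ(b_i/K_i) = 11.0 / 465.8 = 0.02362 m/day.
In each layer the seepage velocity is v_i = q/n_i, so the layer transit time is t_i = b_i·n_i / q:
  layer 1 (silt): t_1 = 8.77 × 0.15 / 0.02362 = 55.70 d
  layer 2 (fine sand): t_2 = 11.1 × 0.23 / 0.02362 = 108.1 d
Total t = Σ t_i = 163.8 days.

164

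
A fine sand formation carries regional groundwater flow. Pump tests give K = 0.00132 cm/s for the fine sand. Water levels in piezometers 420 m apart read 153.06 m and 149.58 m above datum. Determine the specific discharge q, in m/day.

Convert K: 0.00132 cm/s × 864 = 1.140 m/day.
Hydraulic gradient i = (153.06 − 149.58) / 420 = 3.48 / 420 = 0.008286.
Specific discharge q = K · i = 1.140 × 0.008286 = 0.009450 m/day.

0.00945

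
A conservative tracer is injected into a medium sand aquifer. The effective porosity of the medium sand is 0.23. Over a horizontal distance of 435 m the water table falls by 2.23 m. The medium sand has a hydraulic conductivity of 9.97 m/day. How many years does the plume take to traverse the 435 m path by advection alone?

5.36

Hydraulic gradient i = Δh / L = 2.23 / 435 = 0.005126.
Darcy flux q = K · i = 9.970 × 0.005126 = 0.05111 m/day.
Seepage velocity v = q / n_e = 0.05111 / 0.23 = 0.2222 m/day.
Travel time t = L / v = 435 / 0.2222 = 1958 days = 5.359 years.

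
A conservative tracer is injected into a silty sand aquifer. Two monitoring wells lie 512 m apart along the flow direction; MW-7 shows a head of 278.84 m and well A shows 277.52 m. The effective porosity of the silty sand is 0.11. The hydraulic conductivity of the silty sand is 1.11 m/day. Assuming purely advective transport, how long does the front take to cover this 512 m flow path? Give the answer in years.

53.9

Hydraulic gradient i = (278.84 − 277.52) / 512 = 1.32 / 512 = 0.002578.
Darcy flux q = K · i = 1.110 × 0.002578 = 0.002862 m/day.
Seepage velocity v = q / n_e = 0.002862 / 0.11 = 0.02602 m/day.
Travel time t = L / v = 512 / 0.02602 = 19680 days = 53.88 years.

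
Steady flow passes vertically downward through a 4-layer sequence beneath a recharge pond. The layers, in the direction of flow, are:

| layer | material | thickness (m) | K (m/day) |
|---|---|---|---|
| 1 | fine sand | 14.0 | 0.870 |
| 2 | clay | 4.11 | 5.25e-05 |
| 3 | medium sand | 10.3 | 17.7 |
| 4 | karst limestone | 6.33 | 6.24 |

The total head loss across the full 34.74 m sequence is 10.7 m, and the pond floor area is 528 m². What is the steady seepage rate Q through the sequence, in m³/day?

0.0722

Flow is perpendicular to layering, so the layers act in series and the equivalent K is the thickness-weighted harmonic mean.
Total thickness L = 14.0 + 4.11 + 10.3 + 6.33 = 34.74 m.
Σ(b_i/K_i) = 14.0/0.870 + 4.11/5.25e-05 + 10.3/17.7 + 6.33/6.24 = 78303 d.
K_eq = L / Σ(b_i/K_i) = 34.74 / 78303 = 0.0004437 m/day.
Q = K_eq · A · (Δh/L) = 0.0004437 × 528 × (10.7/34.74) = 0.07215 m³/day.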